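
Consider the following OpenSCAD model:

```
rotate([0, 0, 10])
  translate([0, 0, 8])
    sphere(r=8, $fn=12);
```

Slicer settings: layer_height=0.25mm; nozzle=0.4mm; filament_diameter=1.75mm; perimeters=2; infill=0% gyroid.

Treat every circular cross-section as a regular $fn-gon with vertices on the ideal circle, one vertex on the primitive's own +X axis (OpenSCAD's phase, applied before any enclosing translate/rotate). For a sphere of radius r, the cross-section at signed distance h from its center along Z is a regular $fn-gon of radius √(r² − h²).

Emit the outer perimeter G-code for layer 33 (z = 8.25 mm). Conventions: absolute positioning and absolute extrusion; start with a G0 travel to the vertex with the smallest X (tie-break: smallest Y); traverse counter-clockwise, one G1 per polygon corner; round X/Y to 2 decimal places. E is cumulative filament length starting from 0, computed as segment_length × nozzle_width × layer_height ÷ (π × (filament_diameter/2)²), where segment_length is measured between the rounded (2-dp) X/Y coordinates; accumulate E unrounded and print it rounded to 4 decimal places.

At z = 8.25 mm: the sphere: section is a regular 12-gon, circumradius = √(r²−h²) = √(8²−0.25²) = 7.996; (rotated 10° about Z; rotation is an isometry so areas/perimeters/island counts are preserved). The outline is a single polygon with 12 vertices. Extrusion per mm of travel: 0.4 × 0.25 / (π × 0.875²) = 0.041575. Accumulating E over each segment gives final E = 2.0645.

G0 X-7.87 Y-1.39 Z8.25
G1 X-6.13 Y-5.14 E0.1719
G1 X-2.73 Y-7.51 E0.3442
G1 X1.39 Y-7.87 E0.5161
G1 X5.14 Y-6.13 E0.6880
G1 X7.51 Y-2.73 E0.8603
G1 X7.87 Y1.39 E1.0322
G1 X6.13 Y5.14 E1.2041
G1 X2.73 Y7.51 E1.3764
G1 X-1.39 Y7.87 E1.5484
G1 X-5.14 Y6.13 E1.7202
G1 X-7.51 Y2.73 E1.8926
G1 X-7.87 Y-1.39 E2.0645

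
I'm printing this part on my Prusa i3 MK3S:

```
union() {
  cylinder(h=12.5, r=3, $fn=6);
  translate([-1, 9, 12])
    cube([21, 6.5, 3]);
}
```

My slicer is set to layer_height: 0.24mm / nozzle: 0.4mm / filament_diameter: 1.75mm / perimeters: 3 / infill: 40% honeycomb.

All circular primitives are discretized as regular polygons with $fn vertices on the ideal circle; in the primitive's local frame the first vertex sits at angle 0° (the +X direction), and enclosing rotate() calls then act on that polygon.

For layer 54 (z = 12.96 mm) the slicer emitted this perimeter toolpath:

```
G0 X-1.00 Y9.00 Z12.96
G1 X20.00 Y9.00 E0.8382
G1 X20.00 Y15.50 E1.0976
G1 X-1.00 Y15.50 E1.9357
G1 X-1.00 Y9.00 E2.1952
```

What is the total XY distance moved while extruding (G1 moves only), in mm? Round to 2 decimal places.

55.00 mm

Sum the Euclidean lengths of each G1 segment: total = 55.00 mm.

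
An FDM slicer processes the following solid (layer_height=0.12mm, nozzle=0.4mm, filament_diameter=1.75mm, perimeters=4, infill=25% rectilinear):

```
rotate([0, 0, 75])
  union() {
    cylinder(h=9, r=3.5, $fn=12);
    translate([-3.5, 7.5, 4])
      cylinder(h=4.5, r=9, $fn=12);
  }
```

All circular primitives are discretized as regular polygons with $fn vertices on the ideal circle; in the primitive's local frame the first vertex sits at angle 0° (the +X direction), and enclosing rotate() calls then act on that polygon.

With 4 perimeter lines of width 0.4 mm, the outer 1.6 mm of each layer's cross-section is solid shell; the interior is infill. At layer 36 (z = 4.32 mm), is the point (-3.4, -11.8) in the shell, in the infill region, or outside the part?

outside

At z = 4.32 mm: the cylinder: section is a regular 12-gon, circumradius r=3.5; the cylinder at (-3.5, 7.5): section is a regular 12-gon, circumradius r=9; Taking the union: the regions partially overlap (shared area 20.26 mm²), so overlapping operands fuse into one piece — 1 connected region; (rotated 75° about Z; rotation is an isometry so areas/perimeters/island counts are preserved). Overall, the cross-section is a single solid region. Undo the 75° rotation: the query point maps to (-12.278, 0.230) in the un-rotated model frame. The nearest boundary edge runs (-8.00, -0.29)→(-11.29, 3.00); distance from the point to it = 2.65 mm. The point is not inside any of the regions above, so it lies outside the cross-section (2.65 mm from the nearest boundary).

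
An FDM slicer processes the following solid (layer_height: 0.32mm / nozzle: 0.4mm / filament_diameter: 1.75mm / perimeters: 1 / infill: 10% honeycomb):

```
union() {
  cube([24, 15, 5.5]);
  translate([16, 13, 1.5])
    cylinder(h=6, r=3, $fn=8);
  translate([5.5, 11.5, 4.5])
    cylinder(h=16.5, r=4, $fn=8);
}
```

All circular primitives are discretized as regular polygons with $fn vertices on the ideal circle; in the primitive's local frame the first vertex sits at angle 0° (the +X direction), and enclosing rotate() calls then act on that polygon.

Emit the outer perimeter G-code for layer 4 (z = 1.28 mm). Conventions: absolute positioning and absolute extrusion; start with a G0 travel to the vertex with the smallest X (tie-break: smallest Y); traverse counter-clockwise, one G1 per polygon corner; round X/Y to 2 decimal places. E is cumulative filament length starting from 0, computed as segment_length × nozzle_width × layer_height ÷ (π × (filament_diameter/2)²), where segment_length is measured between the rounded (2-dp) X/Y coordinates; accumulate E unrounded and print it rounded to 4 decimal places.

At z = 1.28 mm: the 24×15 cube contributes its full rectangle; the cylinder at (16, 13) is not intersected at this z (z outside [1.5, 7.5]); the cylinder at (5.5, 11.5) is absent (z outside [4.5, 21]); Merging all regions: only the 24×15 cube is present, so the union is just that shape — 1 connected region. The outline is a single polygon with 4 vertices. Extrusion per mm of travel: 0.4 × 0.32 / (π × 0.875²) = 0.053216. Accumulating E over each segment gives final E = 4.1509.

G0 X0.00 Y0.00 Z1.28
G1 X24.00 Y0.00 E1.2772
G1 X24.00 Y15.00 E2.0754
G1 X0.00 Y15.00 E3.3526
G1 X0.00 Y0.00 E4.1509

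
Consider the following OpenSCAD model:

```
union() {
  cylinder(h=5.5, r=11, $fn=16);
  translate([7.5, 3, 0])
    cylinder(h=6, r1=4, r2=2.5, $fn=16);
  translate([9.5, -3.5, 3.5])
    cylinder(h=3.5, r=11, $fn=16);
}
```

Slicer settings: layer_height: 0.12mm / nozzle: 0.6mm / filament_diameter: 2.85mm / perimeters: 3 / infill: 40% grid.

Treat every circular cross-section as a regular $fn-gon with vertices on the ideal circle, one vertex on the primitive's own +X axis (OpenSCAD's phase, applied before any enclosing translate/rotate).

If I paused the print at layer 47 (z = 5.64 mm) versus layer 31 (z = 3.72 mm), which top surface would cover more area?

layer 31 (z = 3.72 mm)

Layer 47 (z = 5.64): the cylinder is absent (z outside [0, 5.5]); the cone at (7.5, 3) (r1=4→r2=2.5) has section circumradius 2.590 here — a regular 16-gon (area = (16/2)·2.590²·sin(360°/16) = 20.54 mm²); the r=11 cylinder at (9.5, -3.5) gives a regular 16-gon of circumradius 11 (constant along its height) (area = (16/2)·11.000²·sin(360°/16) = 370.44 mm²); Combining (union): the cone at (7.5, 3) lies entirely inside the r=11 cylinder at (9.5, -3.5), so the union is just the r=11 cylinder at (9.5, -3.5) — area = 370.44 mm². So its area = 370.44 mm². Layer 31 (z = 3.72): the cylinder: section is a regular 16-gon, circumradius r=11 (area = (16/2)·11.000²·sin(360°/16) = 370.44 mm²); the cone at (7.5, 3) (r1=4→r2=2.5) has section circumradius 3.070 here — a regular 16-gon (area = (16/2)·3.070²·sin(360°/16) = 28.85 mm²); the r=11 cylinder at (9.5, -3.5) contributes a regular 16-gon of circumradius 11 (area = (16/2)·11.000²·sin(360°/16) = 370.44 mm²); Merging all regions: the regions partially overlap — summed areas 769.73 mm² minus the doubly-counted overlap 187.47 mm² gives 582.26 mm² — area = 582.26 mm². So its area = 582.26 mm². Layer 31 is larger (582.26 vs 370.44 mm²).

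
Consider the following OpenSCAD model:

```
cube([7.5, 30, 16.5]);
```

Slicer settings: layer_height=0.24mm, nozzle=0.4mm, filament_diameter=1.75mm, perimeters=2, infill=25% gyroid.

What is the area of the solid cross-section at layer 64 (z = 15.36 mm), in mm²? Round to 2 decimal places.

225.00 mm²

At z = 15.36 mm: the 7.5×30 cube contributes its full rectangle (area 225.00 mm²). Overall, the cross-section is a single solid region. Net area = 225.00 mm².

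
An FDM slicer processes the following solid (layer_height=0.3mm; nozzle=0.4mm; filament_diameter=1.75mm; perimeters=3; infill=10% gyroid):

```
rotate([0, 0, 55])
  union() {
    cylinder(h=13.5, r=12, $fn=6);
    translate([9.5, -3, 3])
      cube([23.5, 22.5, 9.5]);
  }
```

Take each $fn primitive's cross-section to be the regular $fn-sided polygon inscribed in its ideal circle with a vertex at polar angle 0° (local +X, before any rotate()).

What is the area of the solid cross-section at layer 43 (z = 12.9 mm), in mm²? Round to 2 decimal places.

374.12 mm²

At z = 12.9 mm: the cylinder: section is a regular 6-gon, circumradius r=12 (area = (6/2)·12.000²·sin(360°/6) = 374.12 mm²); the cube at (9.5, -3) is absent (z outside [3, 12.5]); Taking the union: only the r=12 cylinder is present, so the union is just that shape — area = 374.12 mm²; (whole slice rotated 55° about Z — lengths, areas and connectivity unchanged). Overall, the cross-section is a single solid region. Net area = 374.12 mm².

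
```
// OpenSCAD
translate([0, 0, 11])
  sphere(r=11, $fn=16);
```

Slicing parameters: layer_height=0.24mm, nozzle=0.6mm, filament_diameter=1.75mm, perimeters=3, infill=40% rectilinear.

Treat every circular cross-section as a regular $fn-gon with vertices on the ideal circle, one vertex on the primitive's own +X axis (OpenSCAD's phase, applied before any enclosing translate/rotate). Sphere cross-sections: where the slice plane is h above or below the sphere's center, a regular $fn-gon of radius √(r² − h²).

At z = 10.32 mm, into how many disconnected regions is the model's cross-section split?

At z = 10.32 mm: the r=11 sphere slices to a regular 16-gon of circumradius 10.979 (√(r²−h²) with h=0.68 from center). The result has 1 disconnected region.

1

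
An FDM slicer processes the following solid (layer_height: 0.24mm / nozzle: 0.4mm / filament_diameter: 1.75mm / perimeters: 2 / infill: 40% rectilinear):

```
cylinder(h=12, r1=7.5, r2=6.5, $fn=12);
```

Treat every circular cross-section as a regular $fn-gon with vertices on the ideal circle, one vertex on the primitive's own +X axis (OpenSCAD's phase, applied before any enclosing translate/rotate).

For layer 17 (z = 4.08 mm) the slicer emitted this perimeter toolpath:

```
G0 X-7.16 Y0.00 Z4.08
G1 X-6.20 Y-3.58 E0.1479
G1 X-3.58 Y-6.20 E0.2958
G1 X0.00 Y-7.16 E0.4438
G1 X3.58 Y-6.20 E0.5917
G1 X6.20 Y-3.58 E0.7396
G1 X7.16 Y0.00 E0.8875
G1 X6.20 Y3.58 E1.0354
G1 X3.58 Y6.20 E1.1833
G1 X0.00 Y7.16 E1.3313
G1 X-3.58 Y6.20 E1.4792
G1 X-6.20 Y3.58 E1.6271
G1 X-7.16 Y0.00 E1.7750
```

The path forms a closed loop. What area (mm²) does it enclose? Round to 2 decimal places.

153.78 mm²

Apply the shoelace formula to the sequence of (X, Y) vertices; enclosed area = 153.78 mm².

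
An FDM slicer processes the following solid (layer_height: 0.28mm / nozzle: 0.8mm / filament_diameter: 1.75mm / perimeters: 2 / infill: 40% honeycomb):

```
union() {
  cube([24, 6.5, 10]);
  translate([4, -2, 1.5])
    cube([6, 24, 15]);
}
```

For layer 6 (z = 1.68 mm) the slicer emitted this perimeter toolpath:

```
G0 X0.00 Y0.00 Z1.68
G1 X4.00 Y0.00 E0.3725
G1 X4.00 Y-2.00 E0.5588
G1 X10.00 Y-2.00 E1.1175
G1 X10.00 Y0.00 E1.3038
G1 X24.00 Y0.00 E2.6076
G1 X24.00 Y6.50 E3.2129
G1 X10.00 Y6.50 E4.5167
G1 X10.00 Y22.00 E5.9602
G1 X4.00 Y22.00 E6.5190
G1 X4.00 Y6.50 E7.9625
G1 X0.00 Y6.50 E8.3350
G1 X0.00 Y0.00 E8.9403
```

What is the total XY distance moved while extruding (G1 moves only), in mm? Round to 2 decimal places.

96.00 mm

Sum the Euclidean lengths of each G1 segment: total = 96.00 mm.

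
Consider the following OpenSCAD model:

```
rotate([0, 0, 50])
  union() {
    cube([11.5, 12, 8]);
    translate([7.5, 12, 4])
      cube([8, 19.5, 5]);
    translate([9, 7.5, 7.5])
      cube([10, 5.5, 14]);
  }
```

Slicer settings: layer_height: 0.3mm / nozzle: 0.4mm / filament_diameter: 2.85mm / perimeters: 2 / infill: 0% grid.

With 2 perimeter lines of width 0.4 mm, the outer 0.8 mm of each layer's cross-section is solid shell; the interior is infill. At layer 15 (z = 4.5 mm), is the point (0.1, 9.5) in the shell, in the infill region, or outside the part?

infill

At z = 4.5 mm: the 11.5×12 cube contributes its full rectangle; the 8×19.5 cube at (7.5, 12) contributes its full rectangle; the cube at (9, 7.5) does not reach this height (z outside [7.5, 21.5]); Taking the union: the 2 present regions share edge segments without overlapping in area, so areas simply add but the touching pieces fuse into one outline (the shared edge portions become interior and drop out of the boundary) — 1 connected region; (whole slice rotated 50° about Z — lengths, areas and connectivity unchanged). Overall, the cross-section is a single solid region. Undo the 50° rotation: the query point maps to (7.342, 6.030) in the un-rotated model frame. The nearest boundary edge runs (11.50, 12.00)→(11.50, 0.00); distance from the point to it = 4.16 mm. The point is inside the cross-section and 4.16 mm from the nearest boundary — more than the 0.8 mm shell width (2 × 0.4), so it's in the infill interior.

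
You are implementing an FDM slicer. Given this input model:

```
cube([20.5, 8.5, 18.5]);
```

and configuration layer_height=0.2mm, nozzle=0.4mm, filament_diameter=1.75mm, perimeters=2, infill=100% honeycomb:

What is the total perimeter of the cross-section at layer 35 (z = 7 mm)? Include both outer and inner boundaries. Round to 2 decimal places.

58.00 mm

At z = 7 mm: the 20.5×8.5 cube contributes its full rectangle (perimeter 58.00 mm). Overall, the cross-section is a single solid region. Total boundary length (outer) = 58.00 mm.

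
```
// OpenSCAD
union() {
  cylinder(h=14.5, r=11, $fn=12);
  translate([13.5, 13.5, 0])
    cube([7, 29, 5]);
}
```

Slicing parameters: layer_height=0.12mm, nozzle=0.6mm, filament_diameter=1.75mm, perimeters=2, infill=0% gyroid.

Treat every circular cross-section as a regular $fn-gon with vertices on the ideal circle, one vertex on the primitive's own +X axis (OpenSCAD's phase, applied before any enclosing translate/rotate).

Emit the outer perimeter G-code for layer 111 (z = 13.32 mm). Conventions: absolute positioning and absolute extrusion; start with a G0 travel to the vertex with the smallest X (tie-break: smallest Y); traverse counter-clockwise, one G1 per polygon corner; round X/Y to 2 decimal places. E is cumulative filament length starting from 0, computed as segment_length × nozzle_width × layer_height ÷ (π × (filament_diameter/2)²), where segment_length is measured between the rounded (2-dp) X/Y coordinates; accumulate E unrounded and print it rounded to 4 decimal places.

At z = 13.32 mm: the r=11 cylinder gives a regular 12-gon of circumradius 11 (constant along its height); the cube at (13.5, 13.5) is absent (z outside [0, 5]); Combining (union): only the r=11 cylinder is present, so the union is just that shape — 1 connected region. The outline is a single polygon with 12 vertices. Extrusion per mm of travel: 0.6 × 0.12 / (π × 0.875²) = 0.029934. Accumulating E over each segment gives final E = 2.0457.

G0 X-11.00 Y0.00 Z13.32
G1 X-9.53 Y-5.50 E0.1704
G1 X-5.50 Y-9.53 E0.3410
G1 X0.00 Y-11.00 E0.5114
G1 X5.50 Y-9.53 E0.6819
G1 X9.53 Y-5.50 E0.8525
G1 X11.00 Y0.00 E1.0229
G1 X9.53 Y5.50 E1.1933
G1 X5.50 Y9.53 E1.3639
G1 X0.00 Y11.00 E1.5343
G1 X-5.50 Y9.53 E1.7047
G1 X-9.53 Y5.50 E1.8753
G1 X-11.00 Y0.00 E2.0457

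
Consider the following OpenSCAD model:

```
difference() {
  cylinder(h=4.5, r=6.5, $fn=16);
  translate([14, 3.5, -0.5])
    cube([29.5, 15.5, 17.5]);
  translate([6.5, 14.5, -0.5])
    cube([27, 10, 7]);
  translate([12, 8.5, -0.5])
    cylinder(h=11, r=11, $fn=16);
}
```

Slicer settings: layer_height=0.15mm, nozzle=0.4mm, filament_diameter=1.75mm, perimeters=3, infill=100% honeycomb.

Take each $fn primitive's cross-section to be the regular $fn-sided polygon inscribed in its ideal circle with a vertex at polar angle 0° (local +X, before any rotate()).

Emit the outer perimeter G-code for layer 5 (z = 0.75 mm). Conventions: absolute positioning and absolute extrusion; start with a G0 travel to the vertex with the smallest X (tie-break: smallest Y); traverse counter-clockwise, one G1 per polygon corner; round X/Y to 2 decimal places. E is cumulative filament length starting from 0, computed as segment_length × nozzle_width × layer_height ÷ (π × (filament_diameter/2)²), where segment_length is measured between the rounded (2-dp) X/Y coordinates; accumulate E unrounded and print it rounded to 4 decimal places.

At z = 0.75 mm: the r=6.5 cylinder contributes a regular 16-gon of circumradius 6.5; the 29.5×15.5 cube at (14, 3.5) contributes its full rectangle; the cube at (6.5, 14.5) (footprint 27×10) is included at this height; the r=11 cylinder at (12, 8.5) contributes a regular 16-gon of circumradius 11; Taking the first minus the rest: starting from the r=6.5 cylinder, the 29.5×15.5 cube at (14, 3.5) misses the remaining region (no effect); the 27×10 cube at (6.5, 14.5) misses the remaining region (no effect); the r=11 cylinder at (12, 8.5) partially overlaps it — only the 15.14 mm² overlap (of its 370.44 mm²) is removed, clipping the outline — 1 connected region. The outline is a single polygon with 16 vertices. Extrusion per mm of travel: 0.4 × 0.15 / (π × 0.875²) = 0.024945. Accumulating E over each segment gives final E = 0.9988.

G0 X-6.50 Y0.00 Z0.75
G1 X-6.01 Y-2.49 E0.0633
G1 X-4.60 Y-4.60 E0.1266
G1 X-2.49 Y-6.01 E0.1899
G1 X0.00 Y-6.50 E0.2532
G1 X2.49 Y-6.01 E0.3165
G1 X4.60 Y-4.60 E0.3798
G1 X6.01 Y-2.49 E0.4431
G1 X6.36 Y-0.71 E0.4884
G1 X4.22 Y0.72 E0.5526
G1 X1.84 Y4.29 E0.6596
G1 X1.46 Y6.21 E0.7084
G1 X0.00 Y6.50 E0.7456
G1 X-2.49 Y6.01 E0.8089
G1 X-4.60 Y4.60 E0.8722
G1 X-6.01 Y2.49 E0.9355
G1 X-6.50 Y0.00 E0.9988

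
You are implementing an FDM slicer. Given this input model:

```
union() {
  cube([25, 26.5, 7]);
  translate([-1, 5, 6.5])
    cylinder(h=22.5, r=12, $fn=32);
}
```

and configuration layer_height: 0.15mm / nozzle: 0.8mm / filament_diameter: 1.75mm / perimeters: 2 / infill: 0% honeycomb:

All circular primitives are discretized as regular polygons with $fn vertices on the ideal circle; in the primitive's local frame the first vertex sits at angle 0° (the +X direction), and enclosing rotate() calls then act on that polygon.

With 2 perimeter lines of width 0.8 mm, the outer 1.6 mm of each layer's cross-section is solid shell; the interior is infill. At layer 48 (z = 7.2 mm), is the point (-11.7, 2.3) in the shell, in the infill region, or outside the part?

At z = 7.2 mm: the cube is not intersected at this z (z outside [0, 7]); the r=12 cylinder at (-1, 5) gives a regular 32-gon of circumradius 12 (constant along its height); Merging all regions: only the r=12 cylinder at (-1, 5) is present, so the union is just that shape — 1 connected region. Overall, the cross-section is a single solid region. The nearest boundary edge runs (-12.77, 2.66)→(-12.09, 0.41); distance from the point to it = 0.92 mm. The point is inside the cross-section, 0.92 mm from the nearest boundary — within the 1.6 mm shell band (2 × 0.8).

shell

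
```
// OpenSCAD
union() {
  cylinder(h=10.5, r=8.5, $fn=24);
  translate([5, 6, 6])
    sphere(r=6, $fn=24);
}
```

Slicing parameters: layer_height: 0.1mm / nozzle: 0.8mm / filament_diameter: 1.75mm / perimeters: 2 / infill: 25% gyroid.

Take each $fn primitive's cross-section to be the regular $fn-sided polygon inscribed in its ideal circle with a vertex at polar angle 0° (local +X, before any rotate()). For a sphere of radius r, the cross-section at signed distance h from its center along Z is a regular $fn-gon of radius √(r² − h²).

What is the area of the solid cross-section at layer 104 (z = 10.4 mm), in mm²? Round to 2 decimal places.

At z = 10.4 mm: the cylinder: section is a regular 24-gon, circumradius r=8.5 (area = (24/2)·8.500²·sin(360°/24) = 224.40 mm²); the sphere at (5, 6): section is a regular 24-gon, circumradius = √(r²−h²) = √(6²−4.4²) = 4.079 (area = (24/2)·4.079²·sin(360°/24) = 51.68 mm²); Merging all regions: the regions partially overlap — summed areas 276.08 mm² minus the doubly-counted overlap 28.32 mm² gives 247.75 mm² — area = 247.75 mm². Overall, the cross-section is a single solid region. Net area = 247.75 mm².

247.75 mm²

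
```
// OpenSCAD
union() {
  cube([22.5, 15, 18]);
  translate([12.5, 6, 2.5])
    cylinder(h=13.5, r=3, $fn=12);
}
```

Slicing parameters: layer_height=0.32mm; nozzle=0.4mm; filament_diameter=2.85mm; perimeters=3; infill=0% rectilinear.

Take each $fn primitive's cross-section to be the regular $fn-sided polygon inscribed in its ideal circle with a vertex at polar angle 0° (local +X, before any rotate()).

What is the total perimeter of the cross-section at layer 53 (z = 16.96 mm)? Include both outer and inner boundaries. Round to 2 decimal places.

75.00 mm

At z = 16.96 mm: the cube is present — its section is the full 22.5×15 rectangle (perimeter 75.00 mm); the cylinder at (12.5, 6) is not intersected at this z (z outside [2.5, 16]); Taking the union: only the 22.5×15 cube is present, so the union is just that shape — boundary = 75.00 mm. Overall, the cross-section is a single solid region. Total boundary length (outer) = 75.00 mm.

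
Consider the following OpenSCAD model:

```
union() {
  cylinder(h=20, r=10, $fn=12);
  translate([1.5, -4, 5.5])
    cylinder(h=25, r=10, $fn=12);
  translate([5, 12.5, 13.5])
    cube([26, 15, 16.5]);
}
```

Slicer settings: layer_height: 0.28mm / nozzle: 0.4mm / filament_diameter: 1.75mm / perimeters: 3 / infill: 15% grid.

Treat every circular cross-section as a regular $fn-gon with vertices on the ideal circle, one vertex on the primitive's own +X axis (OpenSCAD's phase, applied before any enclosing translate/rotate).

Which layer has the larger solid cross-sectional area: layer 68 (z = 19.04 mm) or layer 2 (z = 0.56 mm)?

layer 68 (z = 19.04 mm)

Layer 68 (z = 19.04): the r=10 cylinder gives a regular 12-gon of circumradius 10 (constant along its height) (area = (12/2)·10.000²·sin(360°/12) = 300.00 mm²); the r=10 cylinder at (1.5, -4) gives a regular 12-gon of circumradius 10 (constant along its height) (area = (12/2)·10.000²·sin(360°/12) = 300.00 mm²); the cube at (5, 12.5) (footprint 26×15) is included at this height (area 390.00 mm²); Taking the union: the regions partially overlap — summed areas 990.00 mm² minus the doubly-counted overlap 217.18 mm² gives 772.82 mm² — area = 772.82 mm². So its area = 772.82 mm². Layer 2 (z = 0.56): the r=10 cylinder contributes a regular 12-gon of circumradius 10 (area = (12/2)·10.000²·sin(360°/12) = 300.00 mm²); the cylinder at (1.5, -4) does not reach this height (z outside [5.5, 30.5]); the cube at (5, 12.5) is not intersected at this z (z outside [13.5, 30]); Merging all regions: only the r=10 cylinder is present, so the union is just that shape — area = 300.00 mm². So its area = 300.00 mm². Layer 68 is larger (772.82 vs 300.00 mm²).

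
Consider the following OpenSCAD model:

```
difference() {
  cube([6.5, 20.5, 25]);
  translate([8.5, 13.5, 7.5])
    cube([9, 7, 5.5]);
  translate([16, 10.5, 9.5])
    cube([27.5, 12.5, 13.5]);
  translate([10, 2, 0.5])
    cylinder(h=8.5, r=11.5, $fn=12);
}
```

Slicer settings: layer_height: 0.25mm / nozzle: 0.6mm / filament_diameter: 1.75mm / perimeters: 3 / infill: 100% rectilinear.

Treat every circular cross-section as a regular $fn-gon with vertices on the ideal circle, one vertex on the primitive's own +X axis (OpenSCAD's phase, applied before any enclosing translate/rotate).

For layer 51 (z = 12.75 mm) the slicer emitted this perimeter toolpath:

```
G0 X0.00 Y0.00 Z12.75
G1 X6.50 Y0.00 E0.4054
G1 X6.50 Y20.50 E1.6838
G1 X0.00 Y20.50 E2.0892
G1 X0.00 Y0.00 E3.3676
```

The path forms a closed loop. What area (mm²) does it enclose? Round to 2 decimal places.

133.25 mm²

Apply the shoelace formula to the sequence of (X, Y) vertices; enclosed area = 133.25 mm².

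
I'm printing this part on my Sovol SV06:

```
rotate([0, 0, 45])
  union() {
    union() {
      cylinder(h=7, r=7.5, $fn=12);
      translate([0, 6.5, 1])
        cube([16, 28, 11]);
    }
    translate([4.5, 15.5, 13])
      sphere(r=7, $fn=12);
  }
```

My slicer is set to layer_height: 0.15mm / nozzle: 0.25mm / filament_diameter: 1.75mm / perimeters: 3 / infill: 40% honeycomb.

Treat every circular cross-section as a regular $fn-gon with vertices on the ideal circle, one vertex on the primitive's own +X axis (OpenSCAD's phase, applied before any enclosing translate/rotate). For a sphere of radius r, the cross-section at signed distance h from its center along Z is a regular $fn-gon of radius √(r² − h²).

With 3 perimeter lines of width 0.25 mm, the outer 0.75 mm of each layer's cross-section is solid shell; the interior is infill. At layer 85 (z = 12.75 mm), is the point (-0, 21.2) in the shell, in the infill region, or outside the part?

At z = 12.75 mm: the cylinder is absent (z outside [0, 7]); the cube at (0, 6.5) is not intersected at this z (z outside [1, 12]); Combining (union): nothing is present at this height; the r=7 sphere at (4.5, 15.5) contributes a regular 12-gon of circumradius √(7²−0.25²) = 6.996; Combining (union): only the r=7 sphere at (4.5, 15.5) is present, so the union is just that shape — 1 connected region; (whole slice rotated 45° about Z — lengths, areas and connectivity unchanged). Overall, the cross-section is a single solid region. Undo the 45° rotation: the query point maps to (14.991, 14.991) in the un-rotated model frame. The nearest boundary edge runs (11.50, 15.50)→(10.56, 19.00); distance from the point to it = 3.53 mm. The point is not inside any of the regions above, so it lies outside the cross-section (3.53 mm from the nearest boundary).

outside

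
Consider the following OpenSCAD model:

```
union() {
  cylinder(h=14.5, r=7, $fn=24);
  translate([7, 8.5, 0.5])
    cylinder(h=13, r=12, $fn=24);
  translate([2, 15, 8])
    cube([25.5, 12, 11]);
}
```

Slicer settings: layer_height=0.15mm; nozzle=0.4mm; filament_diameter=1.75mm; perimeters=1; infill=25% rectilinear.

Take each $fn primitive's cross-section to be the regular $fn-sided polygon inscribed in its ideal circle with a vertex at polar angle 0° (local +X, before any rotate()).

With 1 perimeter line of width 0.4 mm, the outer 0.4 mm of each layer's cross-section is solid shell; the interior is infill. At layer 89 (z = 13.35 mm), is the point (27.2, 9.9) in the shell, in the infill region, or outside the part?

At z = 13.35 mm: the cylinder: section is a regular 24-gon, circumradius r=7; the r=12 cylinder at (7, 8.5) contributes a regular 24-gon of circumradius 12; the 25.5×12 cube at (2, 15) contributes its full rectangle; Taking the union: the regions partially overlap (shared area 142.61 mm²), so overlapping operands fuse into one piece — 1 connected region. Overall, the cross-section is a single solid region. The nearest boundary edge runs (27.50, 15.00)→(17.01, 15.00); distance from the point to it = 5.10 mm. The point is not inside any of the regions above, so it lies outside the cross-section (5.10 mm from the nearest boundary).

outside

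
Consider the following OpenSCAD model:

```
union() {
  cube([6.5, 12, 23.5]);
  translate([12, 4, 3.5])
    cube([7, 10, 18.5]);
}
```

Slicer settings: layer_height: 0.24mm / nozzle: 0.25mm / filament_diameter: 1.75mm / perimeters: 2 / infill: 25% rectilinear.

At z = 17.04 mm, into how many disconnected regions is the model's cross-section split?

2

At z = 17.04 mm: the cube is present — its section is the full 6.5×12 rectangle; the 7×10 cube at (12, 4) contributes its full rectangle; Taking the union: the 2 present regions are separate (no shared area or edge), so areas and boundary lengths simply add and each stays a separate island — 2 connected regions. The result has 2 disconnected regions.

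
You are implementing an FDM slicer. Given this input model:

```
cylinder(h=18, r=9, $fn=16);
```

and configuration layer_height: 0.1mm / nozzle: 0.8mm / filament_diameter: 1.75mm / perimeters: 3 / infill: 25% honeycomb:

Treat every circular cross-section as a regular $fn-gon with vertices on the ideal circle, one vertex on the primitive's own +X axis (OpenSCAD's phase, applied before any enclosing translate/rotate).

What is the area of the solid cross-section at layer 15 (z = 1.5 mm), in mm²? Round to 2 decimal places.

At z = 1.5 mm: the cylinder: section is a regular 16-gon, circumradius r=9 (area = (16/2)·9.000²·sin(360°/16) = 247.98 mm²). Overall, the cross-section is a single solid region. Net area = 247.98 mm².

247.98 mm²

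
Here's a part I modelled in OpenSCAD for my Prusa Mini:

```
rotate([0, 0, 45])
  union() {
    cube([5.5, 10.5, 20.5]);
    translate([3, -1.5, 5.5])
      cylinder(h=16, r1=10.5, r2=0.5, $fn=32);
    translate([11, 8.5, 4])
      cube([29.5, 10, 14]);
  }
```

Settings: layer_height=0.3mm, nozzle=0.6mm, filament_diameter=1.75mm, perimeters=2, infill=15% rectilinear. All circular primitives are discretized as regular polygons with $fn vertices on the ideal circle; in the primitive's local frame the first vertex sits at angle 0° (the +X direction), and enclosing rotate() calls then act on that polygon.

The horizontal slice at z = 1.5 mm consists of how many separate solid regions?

1

At z = 1.5 mm: the cube (footprint 5.5×10.5) is included at this height; the cone at (3, -1.5) is not intersected at this z (z outside [5.5, 21.5]); the cube at (11, 8.5) is absent (z outside [4, 18]); Taking the union: only the 5.5×10.5 cube is present, so the union is just that shape — 1 connected region; (rotated 45° about Z; rotation is an isometry so areas/perimeters/island counts are preserved). The result has 1 disconnected region.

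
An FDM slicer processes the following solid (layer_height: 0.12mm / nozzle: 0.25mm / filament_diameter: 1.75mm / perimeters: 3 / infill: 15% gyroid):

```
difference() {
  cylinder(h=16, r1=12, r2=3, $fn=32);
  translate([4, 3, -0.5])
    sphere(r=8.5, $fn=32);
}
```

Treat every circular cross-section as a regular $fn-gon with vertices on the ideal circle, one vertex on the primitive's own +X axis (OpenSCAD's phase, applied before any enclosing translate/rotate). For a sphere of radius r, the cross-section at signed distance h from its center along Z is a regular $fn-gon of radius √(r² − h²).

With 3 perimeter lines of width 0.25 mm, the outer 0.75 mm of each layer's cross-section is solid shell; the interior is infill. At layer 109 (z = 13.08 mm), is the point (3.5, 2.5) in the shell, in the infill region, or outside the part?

At z = 13.08 mm: the cone (r1=12→r2=3) has section circumradius 4.643 here — a regular 32-gon; the sphere at (4, 3) does not reach this height (|z−center|=13.580 > r=8.5); Taking the first minus the rest: none of the subtracted shapes is present at this height, so the cone is unchanged — 1 connected region. Overall, the cross-section is a single solid region. The nearest boundary edge runs (3.86, 2.58)→(3.28, 3.28); distance from the point to it = 0.33 mm. The point is inside the cross-section, 0.33 mm from the nearest boundary — within the 0.75 mm shell band (3 × 0.25).

shell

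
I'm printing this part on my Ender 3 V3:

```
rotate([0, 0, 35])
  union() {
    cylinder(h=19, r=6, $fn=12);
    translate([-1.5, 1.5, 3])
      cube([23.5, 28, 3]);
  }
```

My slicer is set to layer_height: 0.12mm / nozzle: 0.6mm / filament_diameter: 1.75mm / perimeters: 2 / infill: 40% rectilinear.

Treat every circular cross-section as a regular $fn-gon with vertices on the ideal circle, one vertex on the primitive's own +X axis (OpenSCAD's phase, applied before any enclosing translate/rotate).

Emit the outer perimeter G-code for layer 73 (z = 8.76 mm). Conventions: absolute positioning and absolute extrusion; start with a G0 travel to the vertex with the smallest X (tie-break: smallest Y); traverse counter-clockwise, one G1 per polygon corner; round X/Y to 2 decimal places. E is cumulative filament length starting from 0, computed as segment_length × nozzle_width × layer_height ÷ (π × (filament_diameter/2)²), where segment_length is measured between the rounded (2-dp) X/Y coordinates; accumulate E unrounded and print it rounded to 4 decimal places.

At z = 8.76 mm: the cylinder: section is a regular 12-gon, circumradius r=6; the cube at (-1.5, 1.5) is not intersected at this z (z outside [3, 6]); Combining (union): only the r=6 cylinder is present, so the union is just that shape — 1 connected region; (whole slice rotated 35° about Z — lengths, areas and connectivity unchanged). The outline is a single polygon with 12 vertices. Extrusion per mm of travel: 0.6 × 0.12 / (π × 0.875²) = 0.029934. Accumulating E over each segment gives final E = 1.1157.

G0 X-5.98 Y-0.52 Z8.76
G1 X-4.91 Y-3.44 E0.0931
G1 X-2.54 Y-5.44 E0.1859
G1 X0.52 Y-5.98 E0.2789
G1 X3.44 Y-4.91 E0.3720
G1 X5.44 Y-2.54 E0.4649
G1 X5.98 Y0.52 E0.5579
G1 X4.91 Y3.44 E0.6510
G1 X2.54 Y5.44 E0.7438
G1 X-0.52 Y5.98 E0.8368
G1 X-3.44 Y4.91 E0.9299
G1 X-5.44 Y2.54 E1.0227
G1 X-5.98 Y-0.52 E1.1157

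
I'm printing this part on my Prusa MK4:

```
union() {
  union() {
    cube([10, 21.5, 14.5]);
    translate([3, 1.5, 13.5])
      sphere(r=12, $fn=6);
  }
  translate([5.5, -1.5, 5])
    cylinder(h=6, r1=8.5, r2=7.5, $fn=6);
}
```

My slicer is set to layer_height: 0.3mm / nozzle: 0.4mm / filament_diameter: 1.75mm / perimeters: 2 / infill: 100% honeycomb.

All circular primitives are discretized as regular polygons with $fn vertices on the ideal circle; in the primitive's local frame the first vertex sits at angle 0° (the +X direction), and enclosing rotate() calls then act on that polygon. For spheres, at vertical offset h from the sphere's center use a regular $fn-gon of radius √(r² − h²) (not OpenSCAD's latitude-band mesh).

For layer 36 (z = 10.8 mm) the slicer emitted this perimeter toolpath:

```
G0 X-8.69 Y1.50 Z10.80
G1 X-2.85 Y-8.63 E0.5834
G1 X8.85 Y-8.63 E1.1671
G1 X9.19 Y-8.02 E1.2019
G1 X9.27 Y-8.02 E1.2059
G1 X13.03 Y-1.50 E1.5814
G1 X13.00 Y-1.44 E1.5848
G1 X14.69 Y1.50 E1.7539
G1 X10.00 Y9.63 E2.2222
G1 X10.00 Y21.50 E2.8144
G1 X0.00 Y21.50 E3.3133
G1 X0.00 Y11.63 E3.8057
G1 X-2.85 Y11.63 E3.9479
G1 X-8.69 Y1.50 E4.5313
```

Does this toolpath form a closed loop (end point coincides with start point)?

yes

Start point (G0): (-8.69, 1.50). End point (last G1): the path returns to the start — closed.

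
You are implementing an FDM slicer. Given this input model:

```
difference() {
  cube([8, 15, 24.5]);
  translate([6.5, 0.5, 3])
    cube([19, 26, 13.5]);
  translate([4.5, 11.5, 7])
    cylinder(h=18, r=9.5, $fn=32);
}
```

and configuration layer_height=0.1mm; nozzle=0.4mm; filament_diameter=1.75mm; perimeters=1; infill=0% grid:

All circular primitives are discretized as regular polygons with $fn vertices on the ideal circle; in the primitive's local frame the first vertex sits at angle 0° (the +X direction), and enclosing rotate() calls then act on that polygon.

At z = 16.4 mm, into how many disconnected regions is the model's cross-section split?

At z = 16.4 mm: the cube is present — its section is the full 8×15 rectangle; the cube at (6.5, 0.5) is present — its section is the full 19×26 rectangle; the cylinder at (4.5, 11.5): section is a regular 32-gon, circumradius r=9.5; Taking the first minus the rest: starting from the 8×15 cube, the 19×26 cube at (6.5, 0.5) partially overlaps it — only the 21.75 mm² overlap (of its 494.00 mm²) is removed, clipping the outline; the r=9.5 cylinder at (4.5, 11.5) partially overlaps it — only the 82.50 mm² overlap (of its 281.71 mm²) is removed, clipping the outline — 1 connected region. The result has 1 disconnected region.

1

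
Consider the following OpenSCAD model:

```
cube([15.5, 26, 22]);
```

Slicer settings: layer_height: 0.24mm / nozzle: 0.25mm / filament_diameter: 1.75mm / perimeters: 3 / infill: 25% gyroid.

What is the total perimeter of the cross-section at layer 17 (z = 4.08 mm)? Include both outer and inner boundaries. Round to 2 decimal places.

At z = 4.08 mm: the 15.5×26 cube contributes its full rectangle (perimeter 83.00 mm). Overall, the cross-section is a single solid region. Total boundary length (outer) = 83.00 mm.

83.00 mm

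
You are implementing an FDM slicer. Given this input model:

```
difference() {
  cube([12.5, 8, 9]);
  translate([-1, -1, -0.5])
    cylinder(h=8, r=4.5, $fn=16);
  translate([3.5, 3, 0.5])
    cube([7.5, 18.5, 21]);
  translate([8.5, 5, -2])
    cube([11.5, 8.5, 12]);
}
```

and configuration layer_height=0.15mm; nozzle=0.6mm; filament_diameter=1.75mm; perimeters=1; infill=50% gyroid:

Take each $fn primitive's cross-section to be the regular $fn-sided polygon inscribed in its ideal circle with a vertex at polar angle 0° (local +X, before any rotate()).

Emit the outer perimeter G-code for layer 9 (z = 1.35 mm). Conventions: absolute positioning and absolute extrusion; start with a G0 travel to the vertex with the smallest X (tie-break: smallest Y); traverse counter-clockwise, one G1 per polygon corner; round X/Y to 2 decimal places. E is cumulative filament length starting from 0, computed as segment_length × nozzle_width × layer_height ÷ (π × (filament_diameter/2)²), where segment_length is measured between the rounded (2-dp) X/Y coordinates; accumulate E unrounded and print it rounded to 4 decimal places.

G0 X0.00 Y3.30 Z1.35
G1 X0.72 Y3.16 E0.0274
G1 X2.18 Y2.18 E0.0932
G1 X3.16 Y0.72 E0.1590
G1 X3.30 Y0.00 E0.1865
G1 X12.50 Y0.00 E0.5307
G1 X12.50 Y5.00 E0.7178
G1 X11.00 Y5.00 E0.7739
G1 X11.00 Y3.00 E0.8488
G1 X3.50 Y3.00 E1.1294
G1 X3.50 Y8.00 E1.3165
G1 X0.00 Y8.00 E1.4475
G1 X0.00 Y3.30 E1.6233

At z = 1.35 mm: the cube is present — its section is the full 12.5×8 rectangle; the cylinder at (-1, -1): section is a regular 16-gon, circumradius r=4.5; the cube at (3.5, 3) (footprint 7.5×18.5) is included at this height; the 11.5×8.5 cube at (8.5, 5) contributes its full rectangle; Taking the first minus the rest: starting from the 12.5×8 cube, the r=4.5 cylinder at (-1, -1) partially overlaps it — only the 7.70 mm² overlap (of its 61.99 mm²) is removed, clipping the outline; the 7.5×18.5 cube at (3.5, 3) partially overlaps it — only the 37.50 mm² overlap (of its 138.75 mm²) is removed, clipping the outline; the 11.5×8.5 cube at (8.5, 5) partially overlaps it — only the 4.50 mm² overlap (of its 97.75 mm²) is removed, clipping the outline — 1 connected region. The outline is a single polygon with 12 vertices. Extrusion per mm of travel: 0.6 × 0.15 / (π × 0.875²) = 0.037418. Accumulating E over each segment gives final E = 1.6233.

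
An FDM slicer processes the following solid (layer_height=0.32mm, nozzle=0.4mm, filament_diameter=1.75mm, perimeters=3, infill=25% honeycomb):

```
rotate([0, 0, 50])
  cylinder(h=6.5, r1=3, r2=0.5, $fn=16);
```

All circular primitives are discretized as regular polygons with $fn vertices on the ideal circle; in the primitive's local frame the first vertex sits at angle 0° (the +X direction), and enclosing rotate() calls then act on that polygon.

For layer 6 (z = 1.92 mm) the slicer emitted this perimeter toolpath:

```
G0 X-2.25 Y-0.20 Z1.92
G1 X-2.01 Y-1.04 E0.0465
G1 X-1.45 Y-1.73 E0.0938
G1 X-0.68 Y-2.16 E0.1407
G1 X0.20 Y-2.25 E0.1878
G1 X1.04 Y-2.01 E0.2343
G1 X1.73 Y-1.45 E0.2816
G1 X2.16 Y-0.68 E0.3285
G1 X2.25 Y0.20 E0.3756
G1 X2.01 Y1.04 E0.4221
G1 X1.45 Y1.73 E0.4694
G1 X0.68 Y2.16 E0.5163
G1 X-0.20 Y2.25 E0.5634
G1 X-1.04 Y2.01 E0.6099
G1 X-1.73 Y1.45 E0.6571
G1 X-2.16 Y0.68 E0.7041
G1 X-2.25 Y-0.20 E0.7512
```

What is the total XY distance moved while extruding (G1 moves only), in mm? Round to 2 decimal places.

Sum the Euclidean lengths of each G1 segment: total = 14.12 mm.

14.12 mm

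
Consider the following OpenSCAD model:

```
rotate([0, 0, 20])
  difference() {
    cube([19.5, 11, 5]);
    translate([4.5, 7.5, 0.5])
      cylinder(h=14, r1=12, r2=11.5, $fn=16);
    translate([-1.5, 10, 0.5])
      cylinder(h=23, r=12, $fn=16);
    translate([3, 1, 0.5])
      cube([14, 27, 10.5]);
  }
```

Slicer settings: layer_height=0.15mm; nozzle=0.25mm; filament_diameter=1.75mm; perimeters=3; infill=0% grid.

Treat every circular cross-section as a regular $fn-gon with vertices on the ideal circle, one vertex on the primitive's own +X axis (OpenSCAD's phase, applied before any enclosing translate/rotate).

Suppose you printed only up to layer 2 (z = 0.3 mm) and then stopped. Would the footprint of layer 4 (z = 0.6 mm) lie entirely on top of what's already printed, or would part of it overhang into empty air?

entirely on top

Compare the two slices. At z = 0.3: the 19.5×11 cube contributes its full rectangle (area 214.50 mm²); the cone at (4.5, 7.5) is absent (z outside [0.5, 14.5]); the cylinder at (-1.5, 10) is not intersected at this z (z outside [0.5, 23.5]); the cube at (3, 1) is absent (z outside [0.5, 11]); After the difference (first − rest): none of the subtracted shapes is present at this height, so the 19.5×11 cube is unchanged — area = 214.50 mm²; (rotated 20° about Z; rotation is an isometry so areas/perimeters/island counts are preserved). At z = 0.6: the cube is present — its section is the full 19.5×11 rectangle (area 214.50 mm²); the cone at (4.5, 7.5) (r1=12→r2=11.5) has section circumradius 11.996 here — a regular 16-gon (area = (16/2)·11.996²·sin(360°/16) = 440.59 mm²); the cylinder at (-1.5, 10): section is a regular 16-gon, circumradius r=12 (area = (16/2)·12.000²·sin(360°/16) = 440.85 mm²); the cube at (3, 1) is present — its section is the full 14×27 rectangle (area 378.00 mm²); Taking the first minus the rest: starting from the 19.5×11 cube (214.50 mm²), the cone at (4.5, 7.5) partially overlaps it — only the 172.66 mm² overlap (of its 440.59 mm²) is removed, clipping the outline; the r=12 cylinder at (-1.5, 10) misses the remaining region (no effect); the 14×27 cube at (3, 1) partially overlaps it — only the 11.31 mm² overlap (of its 378.00 mm²) is removed, clipping the outline — area = 30.53 mm²; (rotated 20° about Z; rotation is an isometry so areas/perimeters/island counts are preserved). Checking containment: the cross-section at z = 0.6 is a subset of the cross-section at z = 0.3.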